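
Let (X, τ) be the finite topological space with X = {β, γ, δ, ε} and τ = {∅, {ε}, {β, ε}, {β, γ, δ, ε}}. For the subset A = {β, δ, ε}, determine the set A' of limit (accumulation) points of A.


A' = {β, γ, δ}

For each x ∈ X, list the open sets U ∈ τ with x ∈ U, then check whether U ∩ (A ∖ {x}) ≠ ∅ for every such U.
  x = β: opens ∋ x are {β, ε}, {β, γ, δ, ε}; each meets A ∖ {β}, so x IS a limit point.
  x = γ: opens ∋ x are {β, γ, δ, ε}; each meets A ∖ {γ}, so x IS a limit point.
  x = δ: opens ∋ x are {β, γ, δ, ε}; each meets A ∖ {δ}, so x IS a limit point.
  x = ε: open {ε} ∋ x has {ε} ∩ (A ∖ {ε}) = ∅, so x is NOT a limit point.
Collecting: A' = {β, γ, δ}.


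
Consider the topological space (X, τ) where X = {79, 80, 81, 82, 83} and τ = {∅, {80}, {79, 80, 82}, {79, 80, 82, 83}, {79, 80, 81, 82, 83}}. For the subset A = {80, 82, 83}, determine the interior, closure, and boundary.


int(A) = {80}, cl(A) = {79, 80, 81, 82, 83}, ∂A = {79, 81, 82, 83}.

Closed sets in (X, τ) are complements of opens:
  closed(X, τ) = {∅, {81}, {81, 83}, {79, 81, 82, 83}, {79, 80, 81, 82, 83}}.
int(A) = ⋃ {U ∈ τ : U ⊆ A}. Opens contained in A: ∅, {80}.
Taking the union of these: int(A) = {80}.
cl(A) = ⋂ {C closed : A ⊆ C}. Closed sets containing A: {79, 80, 81, 82, 83}.
Intersecting these: cl(A) = {79, 80, 81, 82, 83}.
∂A = cl(A) ∖ int(A) = {79, 80, 81, 82, 83} ∖ {80} = {79, 81, 82, 83}.


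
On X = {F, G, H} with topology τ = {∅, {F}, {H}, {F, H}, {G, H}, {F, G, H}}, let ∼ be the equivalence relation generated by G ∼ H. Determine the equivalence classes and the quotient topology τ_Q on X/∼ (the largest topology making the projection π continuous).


X/∼ = {[F], [G=H]}; |τ_Q| = 4.

Equivalence classes: [F], [G=H].
Quotient map π: X → X/∼ sends F ↦ [F], G ↦ [G=H], H ↦ [G=H].
For each subset V ⊆ X/∼, compute π^{-1}(V) ⊆ X and check whether π^{-1}(V) ∈ τ. V is open in τ_Q iff π^{-1}(V) ∈ τ.
  V = {}: π^{-1}(V) = ∅ ∈ τ ✓.
  V = {[F]}: π^{-1}(V) = {F} ∈ τ ✓.
  V = {[G=H]}: π^{-1}(V) = {G, H} ∈ τ ✓.
  V = {[F], [G=H]}: π^{-1}(V) = {F, G, H} ∈ τ ✓.
Open sets in the quotient: τ_Q = {{}, {[F]}, {[G=H]}, {[F], [G=H]}} (4 elements).


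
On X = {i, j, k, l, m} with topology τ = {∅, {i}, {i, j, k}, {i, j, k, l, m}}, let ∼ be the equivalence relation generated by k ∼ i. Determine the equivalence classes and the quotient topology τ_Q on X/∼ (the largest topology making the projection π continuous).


X/∼ = {[i=k], [j], [l], [m]}; |τ_Q| = 3.

Equivalence classes: [i=k], [j], [l], [m].
Quotient map π: X → X/∼ sends i ↦ [i=k], j ↦ [j], k ↦ [i=k], l ↦ [l], m ↦ [m].
For each subset V ⊆ X/∼, compute π^{-1}(V) ⊆ X and check whether π^{-1}(V) ∈ τ. V is open in τ_Q iff π^{-1}(V) ∈ τ.
  V = {}: π^{-1}(V) = ∅ ∈ τ ✓.
  V = {[i=k]}: π^{-1}(V) = {i, k} ∉ τ ✗.
  V = {[j]}: π^{-1}(V) = {j} ∉ τ ✗.
  V = {[i=k], [j]}: π^{-1}(V) = {i, j, k} ∈ τ ✓.
  V = {[l]}: π^{-1}(V) = {l} ∉ τ ✗.
  V = {[i=k], [l]}: π^{-1}(V) = {i, k, l} ∉ τ ✗.
  V = {[j], [l]}: π^{-1}(V) = {j, l} ∉ τ ✗.
  V = {[i=k], [j], [l]}: π^{-1}(V) = {i, j, k, l} ∉ τ ✗.
  V = {[m]}: π^{-1}(V) = {m} ∉ τ ✗.
  V = {[i=k], [m]}: π^{-1}(V) = {i, k, m} ∉ τ ✗.
  V = {[j], [m]}: π^{-1}(V) = {j, m} ∉ τ ✗.
  V = {[i=k], [j], [m]}: π^{-1}(V) = {i, j, k, m} ∉ τ ✗.
  V = {[l], [m]}: π^{-1}(V) = {l, m} ∉ τ ✗.
  V = {[i=k], [l], [m]}: π^{-1}(V) = {i, k, l, m} ∉ τ ✗.
  V = {[j], [l], [m]}: π^{-1}(V) = {j, l, m} ∉ τ ✗.
  V = {[i=k], [j], [l], [m]}: π^{-1}(V) = {i, j, k, l, m} ∈ τ ✓.
Open sets in the quotient: τ_Q = {{}, {[i=k], [j]}, {[i=k], [j], [l], [m]}} (3 elements).


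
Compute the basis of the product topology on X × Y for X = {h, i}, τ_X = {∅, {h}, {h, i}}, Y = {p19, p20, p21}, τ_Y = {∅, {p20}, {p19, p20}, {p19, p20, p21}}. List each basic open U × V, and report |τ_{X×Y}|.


Basis B = {∅ × ∅, {h} × {p20}, {h} × {p19, p20}, {h, i} × {p20}, {h} × {p19, p20, p21}, {h, i} × {p19, p20}, {h, i} × {p19, p20, p21}}; |τ_{X×Y}| = 10.

Enumerate products U × V with U ∈ τ_X, V ∈ τ_Y (deduplicated):
  ∅ × ∅ = {} (∅)
  {h} × {p20} = {(h,p20)}
  {h} × {p19, p20} = {(h,p19), (h,p20)}
  {h, i} × {p20} = {(h,p20), (i,p20)}
  {h} × {p19, p20, p21} = {(h,p19), (h,p20), (h,p21)}
  {h, i} × {p19, p20} = {(h,p19), (h,p20), (i,p19), (i,p20)}
  {h, i} × {p19, p20, p21} = {(h,p19), (h,p20), (h,p21), (i,p19), (i,p20), (i,p21)}
These 7 distinct sets form the basis B.
Close under arbitrary unions to get τ_{X×Y}; counting gives |τ_{X×Y}| = 10.


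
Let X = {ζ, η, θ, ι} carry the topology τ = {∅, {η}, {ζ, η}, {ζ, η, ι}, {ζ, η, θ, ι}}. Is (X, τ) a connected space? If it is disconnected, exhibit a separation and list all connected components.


(X, τ) is connected.

Find clopen sets (U ∈ τ with X ∖ U ∈ τ):
  U = ∅, X ∖ U = {ζ, η, θ, ι} — both open, so U is clopen.
  U = {ζ, η, θ, ι}, X ∖ U = ∅ — both open, so U is clopen.
Only trivial clopens (∅ and X) exist, so (X, τ) is connected.
Compute connected components by grouping points that agree on all clopens:
  component: {ζ, η, θ, ι}


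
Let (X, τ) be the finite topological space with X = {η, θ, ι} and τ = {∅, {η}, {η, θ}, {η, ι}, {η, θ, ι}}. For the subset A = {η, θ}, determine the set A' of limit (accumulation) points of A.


A' = {θ, ι}

For each x ∈ X, list the open sets U ∈ τ with x ∈ U, then check whether U ∩ (A ∖ {x}) ≠ ∅ for every such U.
  x = η: open {η} ∋ x has {η} ∩ (A ∖ {η}) = ∅, so x is NOT a limit point.
  x = θ: opens ∋ x are {η, θ}, {η, θ, ι}; each meets A ∖ {θ}, so x IS a limit point.
  x = ι: opens ∋ x are {η, ι}, {η, θ, ι}; each meets A ∖ {ι}, so x IS a limit point.
Collecting: A' = {θ, ι}.


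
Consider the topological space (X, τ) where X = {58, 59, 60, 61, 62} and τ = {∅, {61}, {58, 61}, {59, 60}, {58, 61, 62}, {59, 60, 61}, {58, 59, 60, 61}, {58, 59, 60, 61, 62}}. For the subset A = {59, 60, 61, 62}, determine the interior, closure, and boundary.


int(A) = {59, 60, 61}, cl(A) = {58, 59, 60, 61, 62}, ∂A = {58, 62}.

Closed sets in (X, τ) are complements of opens:
  closed(X, τ) = {∅, {62}, {58, 62}, {59, 60}, {58, 61, 62}, {59, 60, 62}, {58, 59, 60, 62}, {58, 59, 60, 61, 62}}.
int(A) = ⋃ {U ∈ τ : U ⊆ A}. Opens contained in A: ∅, {61}, {59, 60}, {59, 60, 61}.
Taking the union of these: int(A) = {59, 60, 61}.
cl(A) = ⋂ {C closed : A ⊆ C}. Closed sets containing A: {58, 59, 60, 61, 62}.
Intersecting these: cl(A) = {58, 59, 60, 61, 62}.
∂A = cl(A) ∖ int(A) = {58, 59, 60, 61, 62} ∖ {59, 60, 61} = {58, 62}.


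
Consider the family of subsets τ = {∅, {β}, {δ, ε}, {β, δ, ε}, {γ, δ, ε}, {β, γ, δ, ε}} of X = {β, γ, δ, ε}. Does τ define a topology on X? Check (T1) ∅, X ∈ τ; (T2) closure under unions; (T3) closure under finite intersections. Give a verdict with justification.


τ IS a topology on X.

Axiom (T1): ∅ ∈ τ? Yes; X ∈ τ? Yes.
Axiom (T2/T3): check pairwise unions and intersections of members of τ.
All pairwise intersections and unions checked — each lies in τ. Therefore τ satisfies (T1), (T2), (T3): it IS a topology on X.


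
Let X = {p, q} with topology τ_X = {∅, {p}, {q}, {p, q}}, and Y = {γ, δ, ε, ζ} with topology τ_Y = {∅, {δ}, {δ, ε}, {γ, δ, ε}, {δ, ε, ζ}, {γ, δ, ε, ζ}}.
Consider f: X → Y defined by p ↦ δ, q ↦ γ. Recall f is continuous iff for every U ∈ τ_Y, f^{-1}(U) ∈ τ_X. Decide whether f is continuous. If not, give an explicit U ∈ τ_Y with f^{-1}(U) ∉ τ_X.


f IS continuous.

Compute f^{-1}(U) for each U ∈ τ_Y:
  U = ∅: f^{-1}(U) = ∅ ∈ τ_X ✓.
  U = {δ}: f^{-1}(U) = {p} ∈ τ_X ✓.
  U = {δ, ε}: f^{-1}(U) = {p} ∈ τ_X ✓.
  U = {γ, δ, ε}: f^{-1}(U) = {p, q} ∈ τ_X ✓.
  U = {δ, ε, ζ}: f^{-1}(U) = {p} ∈ τ_X ✓.
  U = {γ, δ, ε, ζ}: f^{-1}(U) = {p, q} ∈ τ_X ✓.
Every preimage lies in τ_X, so f IS continuous.


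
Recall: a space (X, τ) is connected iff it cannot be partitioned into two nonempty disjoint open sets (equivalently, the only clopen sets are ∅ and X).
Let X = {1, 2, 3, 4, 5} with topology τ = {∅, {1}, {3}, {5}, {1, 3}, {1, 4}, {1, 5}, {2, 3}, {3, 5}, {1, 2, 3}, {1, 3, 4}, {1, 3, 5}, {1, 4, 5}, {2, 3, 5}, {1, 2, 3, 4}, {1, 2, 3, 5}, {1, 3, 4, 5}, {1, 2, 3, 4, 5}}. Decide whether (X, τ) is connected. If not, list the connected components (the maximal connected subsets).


(X, τ) is disconnected; components = [{5}, {1, 4}, {2, 3}].

Find clopen sets (U ∈ τ with X ∖ U ∈ τ):
  U = ∅, X ∖ U = {1, 2, 3, 4, 5} — both open, so U is clopen.
  U = {5}, X ∖ U = {1, 2, 3, 4} — both open, so U is clopen.
  U = {1, 4}, X ∖ U = {2, 3, 5} — both open, so U is clopen.
  U = {2, 3}, X ∖ U = {1, 4, 5} — both open, so U is clopen.
  U = {1, 4, 5}, X ∖ U = {2, 3} — both open, so U is clopen.
  U = {2, 3, 5}, X ∖ U = {1, 4} — both open, so U is clopen.
  U = {1, 2, 3, 4}, X ∖ U = {5} — both open, so U is clopen.
  U = {1, 2, 3, 4, 5}, X ∖ U = ∅ — both open, so U is clopen.
Nontrivial clopen(s) exist: e.g. {1, 4}. So (X, τ) is disconnected.
Compute connected components by grouping points that agree on all clopens:
  component: {5}
  component: {1, 4}
  component: {2, 3}


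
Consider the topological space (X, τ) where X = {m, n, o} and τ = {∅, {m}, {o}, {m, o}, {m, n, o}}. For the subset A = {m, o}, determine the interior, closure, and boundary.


int(A) = {m, o}, cl(A) = {m, n, o}, ∂A = {n}.

Closed sets in (X, τ) are complements of opens:
  closed(X, τ) = {∅, {n}, {m, n}, {n, o}, {m, n, o}}.
int(A) = ⋃ {U ∈ τ : U ⊆ A}. Opens contained in A: ∅, {m}, {o}, {m, o}.
Taking the union of these: int(A) = {m, o}.
cl(A) = ⋂ {C closed : A ⊆ C}. Closed sets containing A: {m, n, o}.
Intersecting these: cl(A) = {m, n, o}.
∂A = cl(A) ∖ int(A) = {m, n, o} ∖ {m, o} = {n}.


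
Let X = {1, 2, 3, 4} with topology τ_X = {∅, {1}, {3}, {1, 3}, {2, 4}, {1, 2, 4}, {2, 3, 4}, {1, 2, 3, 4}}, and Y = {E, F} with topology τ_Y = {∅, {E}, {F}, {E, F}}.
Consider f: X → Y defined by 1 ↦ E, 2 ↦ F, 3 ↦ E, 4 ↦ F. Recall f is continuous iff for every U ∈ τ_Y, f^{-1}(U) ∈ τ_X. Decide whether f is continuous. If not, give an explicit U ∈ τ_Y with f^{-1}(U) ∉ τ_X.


f IS continuous.

Compute f^{-1}(U) for each U ∈ τ_Y:
  U = ∅: f^{-1}(U) = ∅ ∈ τ_X ✓.
  U = {E}: f^{-1}(U) = {1, 3} ∈ τ_X ✓.
  U = {F}: f^{-1}(U) = {2, 4} ∈ τ_X ✓.
  U = {E, F}: f^{-1}(U) = {1, 2, 3, 4} ∈ τ_X ✓.
Every preimage lies in τ_X, so f IS continuous.


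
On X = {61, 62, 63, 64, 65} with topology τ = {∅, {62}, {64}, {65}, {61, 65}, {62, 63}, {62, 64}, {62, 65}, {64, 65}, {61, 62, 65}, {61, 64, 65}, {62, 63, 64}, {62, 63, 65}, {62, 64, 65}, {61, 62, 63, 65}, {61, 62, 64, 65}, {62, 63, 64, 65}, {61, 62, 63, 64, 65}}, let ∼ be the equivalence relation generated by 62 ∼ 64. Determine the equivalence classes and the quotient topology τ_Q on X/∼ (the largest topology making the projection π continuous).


X/∼ = {[61], [62=64], [63], [65]}; |τ_Q| = 9.

Equivalence classes: [61], [62=64], [63], [65].
Quotient map π: X → X/∼ sends 61 ↦ [61], 62 ↦ [62=64], 63 ↦ [63], 64 ↦ [62=64], 65 ↦ [65].
For each subset V ⊆ X/∼, compute π^{-1}(V) ⊆ X and check whether π^{-1}(V) ∈ τ. V is open in τ_Q iff π^{-1}(V) ∈ τ.
  V = {}: π^{-1}(V) = ∅ ∈ τ ✓.
  V = {[61]}: π^{-1}(V) = {61} ∉ τ ✗.
  V = {[62=64]}: π^{-1}(V) = {62, 64} ∈ τ ✓.
  V = {[61], [62=64]}: π^{-1}(V) = {61, 62, 64} ∉ τ ✗.
  V = {[63]}: π^{-1}(V) = {63} ∉ τ ✗.
  V = {[61], [63]}: π^{-1}(V) = {61, 63} ∉ τ ✗.
  V = {[62=64], [63]}: π^{-1}(V) = {62, 63, 64} ∈ τ ✓.
  V = {[61], [62=64], [63]}: π^{-1}(V) = {61, 62, 63, 64} ∉ τ ✗.
  V = {[65]}: π^{-1}(V) = {65} ∈ τ ✓.
  V = {[61], [65]}: π^{-1}(V) = {61, 65} ∈ τ ✓.
  V = {[62=64], [65]}: π^{-1}(V) = {62, 64, 65} ∈ τ ✓.
  V = {[61], [62=64], [65]}: π^{-1}(V) = {61, 62, 64, 65} ∈ τ ✓.
  V = {[63], [65]}: π^{-1}(V) = {63, 65} ∉ τ ✗.
  V = {[61], [63], [65]}: π^{-1}(V) = {61, 63, 65} ∉ τ ✗.
  V = {[62=64], [63], [65]}: π^{-1}(V) = {62, 63, 64, 65} ∈ τ ✓.
  V = {[61], [62=64], [63], [65]}: π^{-1}(V) = {61, 62, 63, 64, 65} ∈ τ ✓.
Open sets in the quotient: τ_Q = {{}, {[62=64]}, {[62=64], [63]}, {[65]}, {[61], [65]}, {[62=64], [65]}, {[61], [62=64], [65]}, {[62=64], [63], [65]}, {[61], [62=64], [63], [65]}} (9 elements).


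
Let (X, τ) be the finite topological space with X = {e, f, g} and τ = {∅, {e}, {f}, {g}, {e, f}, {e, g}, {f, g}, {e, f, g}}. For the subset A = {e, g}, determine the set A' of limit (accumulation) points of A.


A' = ∅

For each x ∈ X, list the open sets U ∈ τ with x ∈ U, then check whether U ∩ (A ∖ {x}) ≠ ∅ for every such U.
  x = e: open {e} ∋ x has {e} ∩ (A ∖ {e}) = ∅, so x is NOT a limit point.
  x = f: open {f} ∋ x has {f} ∩ (A ∖ {f}) = ∅, so x is NOT a limit point.
  x = g: open {g} ∋ x has {g} ∩ (A ∖ {g}) = ∅, so x is NOT a limit point.
Collecting: A' = ∅.


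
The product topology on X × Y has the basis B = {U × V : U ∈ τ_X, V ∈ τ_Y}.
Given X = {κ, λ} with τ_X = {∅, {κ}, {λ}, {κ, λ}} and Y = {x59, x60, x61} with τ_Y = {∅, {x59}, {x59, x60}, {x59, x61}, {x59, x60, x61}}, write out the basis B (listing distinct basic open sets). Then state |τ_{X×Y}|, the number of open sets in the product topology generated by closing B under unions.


Basis B = {∅ × ∅, {κ} × {x59}, {λ} × {x59}, {κ} × {x59, x60}, {κ} × {x59, x61}, {κ, λ} × {x59}, {λ} × {x59, x60}, {λ} × {x59, x61}, {κ} × {x59, x60, x61}, {λ} × {x59, x60, x61}, {κ, λ} × {x59, x60}, {κ, λ} × {x59, x61}, {κ, λ} × {x59, x60, x61}}; |τ_{X×Y}| = 25.

Enumerate products U × V with U ∈ τ_X, V ∈ τ_Y (deduplicated):
  ∅ × ∅ = {} (∅)
  {κ} × {x59} = {(κ,x59)}
  {λ} × {x59} = {(λ,x59)}
  {κ} × {x59, x60} = {(κ,x59), (κ,x60)}
  {κ} × {x59, x61} = {(κ,x59), (κ,x61)}
  {κ, λ} × {x59} = {(κ,x59), (λ,x59)}
  {λ} × {x59, x60} = {(λ,x59), (λ,x60)}
  {λ} × {x59, x61} = {(λ,x59), (λ,x61)}
  {κ} × {x59, x60, x61} = {(κ,x59), (κ,x60), (κ,x61)}
  {λ} × {x59, x60, x61} = {(λ,x59), (λ,x60), (λ,x61)}
  {κ, λ} × {x59, x60} = {(κ,x59), (κ,x60), (λ,x59), (λ,x60)}
  {κ, λ} × {x59, x61} = {(κ,x59), (κ,x61), (λ,x59), (λ,x61)}
  {κ, λ} × {x59, x60, x61} = {(κ,x59), (κ,x60), (κ,x61), (λ,x59), (λ,x60), (λ,x61)}
These 13 distinct sets form the basis B.
Close under arbitrary unions to get τ_{X×Y}; counting gives |τ_{X×Y}| = 25.


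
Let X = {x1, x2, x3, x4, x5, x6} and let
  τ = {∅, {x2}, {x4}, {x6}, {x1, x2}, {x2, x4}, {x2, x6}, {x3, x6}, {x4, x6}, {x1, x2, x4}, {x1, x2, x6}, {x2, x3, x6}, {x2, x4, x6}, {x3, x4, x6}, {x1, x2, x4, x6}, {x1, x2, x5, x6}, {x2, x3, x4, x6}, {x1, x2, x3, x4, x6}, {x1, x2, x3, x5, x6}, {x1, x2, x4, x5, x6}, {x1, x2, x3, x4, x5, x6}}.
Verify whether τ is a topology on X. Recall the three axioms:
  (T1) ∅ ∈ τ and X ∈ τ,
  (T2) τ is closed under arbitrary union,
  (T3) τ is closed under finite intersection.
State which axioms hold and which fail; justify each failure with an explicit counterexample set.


τ is NOT a topology on X.

Axiom (T1): ∅ ∈ τ? Yes; X ∈ τ? Yes.
Axiom (T2/T3): check pairwise unions and intersections of members of τ.
Counterexample for (T2): {x1, x2} ∪ {x3, x6} = {x1, x2, x3, x6} ∉ τ. Therefore τ is NOT a topology.


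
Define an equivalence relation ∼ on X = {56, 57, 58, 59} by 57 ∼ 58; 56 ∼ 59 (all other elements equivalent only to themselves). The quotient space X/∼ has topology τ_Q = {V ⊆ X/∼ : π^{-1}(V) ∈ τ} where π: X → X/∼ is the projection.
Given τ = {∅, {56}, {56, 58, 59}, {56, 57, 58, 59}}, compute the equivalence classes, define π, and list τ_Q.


X/∼ = {[56=59], [57=58]}; |τ_Q| = 2.

Equivalence classes: [56=59], [57=58].
Quotient map π: X → X/∼ sends 56 ↦ [56=59], 57 ↦ [57=58], 58 ↦ [57=58], 59 ↦ [56=59].
For each subset V ⊆ X/∼, compute π^{-1}(V) ⊆ X and check whether π^{-1}(V) ∈ τ. V is open in τ_Q iff π^{-1}(V) ∈ τ.
  V = {}: π^{-1}(V) = ∅ ∈ τ ✓.
  V = {[56=59]}: π^{-1}(V) = {56, 59} ∉ τ ✗.
  V = {[57=58]}: π^{-1}(V) = {57, 58} ∉ τ ✗.
  V = {[56=59], [57=58]}: π^{-1}(V) = {56, 57, 58, 59} ∈ τ ✓.
Open sets in the quotient: τ_Q = {{}, {[56=59], [57=58]}} (2 elements).


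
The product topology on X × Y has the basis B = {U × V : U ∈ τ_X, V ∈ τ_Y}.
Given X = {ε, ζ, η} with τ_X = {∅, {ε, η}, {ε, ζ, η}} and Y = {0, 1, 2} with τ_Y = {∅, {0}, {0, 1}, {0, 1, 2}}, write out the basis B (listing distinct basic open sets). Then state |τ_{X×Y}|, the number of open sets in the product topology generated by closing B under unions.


Basis B = {∅ × ∅, {ε, η} × {0}, {ε, ζ, η} × {0}, {ε, η} × {0, 1}, {ε, η} × {0, 1, 2}, {ε, ζ, η} × {0, 1}, {ε, ζ, η} × {0, 1, 2}}; |τ_{X×Y}| = 10.

Enumerate products U × V with U ∈ τ_X, V ∈ τ_Y (deduplicated):
  ∅ × ∅ = {} (∅)
  {ε, η} × {0} = {(ε,0), (η,0)}
  {ε, ζ, η} × {0} = {(ε,0), (ζ,0), (η,0)}
  {ε, η} × {0, 1} = {(ε,0), (ε,1), (η,0), (η,1)}
  {ε, η} × {0, 1, 2} = {(ε,0), (ε,1), (ε,2), (η,0), (η,1), (η,2)}
  {ε, ζ, η} × {0, 1} = {(ε,0), (ε,1), (ζ,0), (ζ,1), (η,0), (η,1)}
  {ε, ζ, η} × {0, 1, 2} = {(ε,0), (ε,1), (ε,2), (ζ,0), (ζ,1), (ζ,2), (η,0), (η,1), (η,2)}
These 7 distinct sets form the basis B.
Close under arbitrary unions to get τ_{X×Y}; counting gives |τ_{X×Y}| = 10.


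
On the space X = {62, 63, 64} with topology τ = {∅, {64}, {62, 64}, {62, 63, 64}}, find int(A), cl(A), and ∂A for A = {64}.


int(A) = {64}, cl(A) = {62, 63, 64}, ∂A = {62, 63}.

Closed sets in (X, τ) are complements of opens:
  closed(X, τ) = {∅, {63}, {62, 63}, {62, 63, 64}}.
int(A) = ⋃ {U ∈ τ : U ⊆ A}. Opens contained in A: ∅, {64}.
Taking the union of these: int(A) = {64}.
cl(A) = ⋂ {C closed : A ⊆ C}. Closed sets containing A: {62, 63, 64}.
Intersecting these: cl(A) = {62, 63, 64}.
∂A = cl(A) ∖ int(A) = {62, 63, 64} ∖ {64} = {62, 63}.


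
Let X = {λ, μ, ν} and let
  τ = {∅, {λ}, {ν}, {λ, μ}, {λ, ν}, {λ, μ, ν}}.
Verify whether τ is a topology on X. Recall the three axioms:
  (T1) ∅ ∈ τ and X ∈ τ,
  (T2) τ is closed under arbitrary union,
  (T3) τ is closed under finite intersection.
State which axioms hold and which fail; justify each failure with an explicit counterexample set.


τ IS a topology on X.

Axiom (T1): ∅ ∈ τ? Yes; X ∈ τ? Yes.
Axiom (T2/T3): check pairwise unions and intersections of members of τ.
All pairwise intersections and unions checked — each lies in τ. Therefore τ satisfies (T1), (T2), (T3): it IS a topology on X.


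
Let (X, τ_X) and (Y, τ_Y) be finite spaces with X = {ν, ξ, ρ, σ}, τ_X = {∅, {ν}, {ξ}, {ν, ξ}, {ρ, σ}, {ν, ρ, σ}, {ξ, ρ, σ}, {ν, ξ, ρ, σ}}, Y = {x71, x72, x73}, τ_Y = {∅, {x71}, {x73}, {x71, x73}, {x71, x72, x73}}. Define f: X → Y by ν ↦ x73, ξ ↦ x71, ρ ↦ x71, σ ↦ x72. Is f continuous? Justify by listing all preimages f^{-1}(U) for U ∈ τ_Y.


f is NOT continuous.

Compute f^{-1}(U) for each U ∈ τ_Y:
  U = ∅: f^{-1}(U) = ∅ ∈ τ_X ✓.
  U = {x71}: f^{-1}(U) = {ξ, ρ} ∉ τ_X ✗.
  U = {x73}: f^{-1}(U) = {ν} ∈ τ_X ✓.
  U = {x71, x73}: f^{-1}(U) = {ν, ξ, ρ} ∉ τ_X ✗.
  U = {x71, x72, x73}: f^{-1}(U) = {ν, ξ, ρ, σ} ∈ τ_X ✓.
Found U = {x71} with f^{-1}(U) = {ξ, ρ} not in τ_X. Therefore f is NOT continuous.


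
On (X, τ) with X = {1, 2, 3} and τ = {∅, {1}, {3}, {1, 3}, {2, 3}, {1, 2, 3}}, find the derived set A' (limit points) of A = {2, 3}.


A' = {2}

For each x ∈ X, list the open sets U ∈ τ with x ∈ U, then check whether U ∩ (A ∖ {x}) ≠ ∅ for every such U.
  x = 1: open {1} ∋ x has {1} ∩ (A ∖ {1}) = ∅, so x is NOT a limit point.
  x = 2: opens ∋ x are {2, 3}, {1, 2, 3}; each meets A ∖ {2}, so x IS a limit point.
  x = 3: open {3} ∋ x has {3} ∩ (A ∖ {3}) = ∅, so x is NOT a limit point.
Collecting: A' = {2}.


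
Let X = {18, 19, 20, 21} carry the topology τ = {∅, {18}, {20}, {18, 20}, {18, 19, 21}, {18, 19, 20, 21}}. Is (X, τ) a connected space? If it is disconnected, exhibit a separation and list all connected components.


(X, τ) is disconnected; components = [{20}, {18, 19, 21}].

Find clopen sets (U ∈ τ with X ∖ U ∈ τ):
  U = ∅, X ∖ U = {18, 19, 20, 21} — both open, so U is clopen.
  U = {20}, X ∖ U = {18, 19, 21} — both open, so U is clopen.
  U = {18, 19, 21}, X ∖ U = {20} — both open, so U is clopen.
  U = {18, 19, 20, 21}, X ∖ U = ∅ — both open, so U is clopen.
Nontrivial clopen(s) exist: e.g. {20}. So (X, τ) is disconnected.
Compute connected components by grouping points that agree on all clopens:
  component: {20}
  component: {18, 19, 21}


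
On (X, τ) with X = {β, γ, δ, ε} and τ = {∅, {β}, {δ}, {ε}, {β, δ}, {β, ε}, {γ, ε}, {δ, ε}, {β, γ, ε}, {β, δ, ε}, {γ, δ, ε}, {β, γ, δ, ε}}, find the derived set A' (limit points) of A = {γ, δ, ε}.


A' = {γ}

For each x ∈ X, list the open sets U ∈ τ with x ∈ U, then check whether U ∩ (A ∖ {x}) ≠ ∅ for every such U.
  x = β: open {β} ∋ x has {β} ∩ (A ∖ {β}) = ∅, so x is NOT a limit point.
  x = γ: opens ∋ x are {γ, ε}, {β, γ, ε}, {γ, δ, ε}, {β, γ, δ, ε}; each meets A ∖ {γ}, so x IS a limit point.
  x = δ: open {δ} ∋ x has {δ} ∩ (A ∖ {δ}) = ∅, so x is NOT a limit point.
  x = ε: open {ε} ∋ x has {ε} ∩ (A ∖ {ε}) = ∅, so x is NOT a limit point.
Collecting: A' = {γ}.


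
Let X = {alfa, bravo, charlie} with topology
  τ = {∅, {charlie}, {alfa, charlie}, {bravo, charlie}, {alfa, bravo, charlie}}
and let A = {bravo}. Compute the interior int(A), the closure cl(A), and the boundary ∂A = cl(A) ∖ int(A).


int(A) = ∅, cl(A) = {bravo}, ∂A = {bravo}.

Closed sets in (X, τ) are complements of opens:
  closed(X, τ) = {∅, {alfa}, {bravo}, {alfa, bravo}, {alfa, bravo, charlie}}.
int(A) = ⋃ {U ∈ τ : U ⊆ A}. Opens contained in A: ∅.
Taking the union of these: int(A) = ∅.
cl(A) = ⋂ {C closed : A ⊆ C}. Closed sets containing A: {bravo}, {alfa, bravo}, {alfa, bravo, charlie}.
Intersecting these: cl(A) = {bravo}.
∂A = cl(A) ∖ int(A) = {bravo} ∖ ∅ = {bravo}.


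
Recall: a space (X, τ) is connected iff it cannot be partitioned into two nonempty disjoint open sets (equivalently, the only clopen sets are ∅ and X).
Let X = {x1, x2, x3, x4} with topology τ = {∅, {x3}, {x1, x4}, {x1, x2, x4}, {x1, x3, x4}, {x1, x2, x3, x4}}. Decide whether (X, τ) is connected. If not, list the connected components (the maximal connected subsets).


(X, τ) is disconnected; components = [{x3}, {x1, x2, x4}].

Find clopen sets (U ∈ τ with X ∖ U ∈ τ):
  U = ∅, X ∖ U = {x1, x2, x3, x4} — both open, so U is clopen.
  U = {x3}, X ∖ U = {x1, x2, x4} — both open, so U is clopen.
  U = {x1, x2, x4}, X ∖ U = {x3} — both open, so U is clopen.
  U = {x1, x2, x3, x4}, X ∖ U = ∅ — both open, so U is clopen.
Nontrivial clopen(s) exist: e.g. {x3}. So (X, τ) is disconnected.
Compute connected components by grouping points that agree on all clopens:
  component: {x3}
  component: {x1, x2, x4}


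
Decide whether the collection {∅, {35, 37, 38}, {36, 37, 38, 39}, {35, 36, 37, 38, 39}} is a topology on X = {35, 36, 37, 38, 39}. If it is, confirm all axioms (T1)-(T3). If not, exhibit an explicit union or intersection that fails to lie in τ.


τ is NOT a topology on X.

Axiom (T1): ∅ ∈ τ? Yes; X ∈ τ? Yes.
Axiom (T2/T3): check pairwise unions and intersections of members of τ.
Counterexample for (T3): {35, 37, 38} ∩ {36, 37, 38, 39} = {37, 38} ∉ τ. Therefore τ is NOT a topology.


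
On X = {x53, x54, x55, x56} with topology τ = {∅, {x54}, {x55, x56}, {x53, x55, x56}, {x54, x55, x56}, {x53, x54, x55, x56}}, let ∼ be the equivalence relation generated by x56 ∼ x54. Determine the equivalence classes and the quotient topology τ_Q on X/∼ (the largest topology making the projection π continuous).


X/∼ = {[x53], [x54=x56], [x55]}; |τ_Q| = 3.

Equivalence classes: [x53], [x54=x56], [x55].
Quotient map π: X → X/∼ sends x53 ↦ [x53], x54 ↦ [x54=x56], x55 ↦ [x55], x56 ↦ [x54=x56].
For each subset V ⊆ X/∼, compute π^{-1}(V) ⊆ X and check whether π^{-1}(V) ∈ τ. V is open in τ_Q iff π^{-1}(V) ∈ τ.
  V = {}: π^{-1}(V) = ∅ ∈ τ ✓.
  V = {[x53]}: π^{-1}(V) = {x53} ∉ τ ✗.
  V = {[x54=x56]}: π^{-1}(V) = {x54, x56} ∉ τ ✗.
  V = {[x53], [x54=x56]}: π^{-1}(V) = {x53, x54, x56} ∉ τ ✗.
  V = {[x55]}: π^{-1}(V) = {x55} ∉ τ ✗.
  V = {[x53], [x55]}: π^{-1}(V) = {x53, x55} ∉ τ ✗.
  V = {[x54=x56], [x55]}: π^{-1}(V) = {x54, x55, x56} ∈ τ ✓.
  V = {[x53], [x54=x56], [x55]}: π^{-1}(V) = {x53, x54, x55, x56} ∈ τ ✓.
Open sets in the quotient: τ_Q = {{}, {[x54=x56], [x55]}, {[x53], [x54=x56], [x55]}} (3 elements).


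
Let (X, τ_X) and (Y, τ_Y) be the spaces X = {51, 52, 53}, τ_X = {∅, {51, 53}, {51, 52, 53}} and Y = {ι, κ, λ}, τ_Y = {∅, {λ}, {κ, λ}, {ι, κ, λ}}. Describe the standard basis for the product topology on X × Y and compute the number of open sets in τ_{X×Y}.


Basis B = {∅ × ∅, {51, 53} × {λ}, {51, 52, 53} × {λ}, {51, 53} × {κ, λ}, {51, 53} × {ι, κ, λ}, {51, 52, 53} × {κ, λ}, {51, 52, 53} × {ι, κ, λ}}; |τ_{X×Y}| = 10.

Enumerate products U × V with U ∈ τ_X, V ∈ τ_Y (deduplicated):
  ∅ × ∅ = {} (∅)
  {51, 53} × {λ} = {(51,λ), (53,λ)}
  {51, 52, 53} × {λ} = {(51,λ), (52,λ), (53,λ)}
  {51, 53} × {κ, λ} = {(51,κ), (51,λ), (53,κ), (53,λ)}
  {51, 53} × {ι, κ, λ} = {(51,ι), (51,κ), (51,λ), (53,ι), (53,κ), (53,λ)}
  {51, 52, 53} × {κ, λ} = {(51,κ), (51,λ), (52,κ), (52,λ), (53,κ), (53,λ)}
  {51, 52, 53} × {ι, κ, λ} = {(51,ι), (51,κ), (51,λ), (52,ι), (52,κ), (52,λ), (53,ι), (53,κ), (53,λ)}
These 7 distinct sets form the basis B.
Close under arbitrary unions to get τ_{X×Y}; counting gives |τ_{X×Y}| = 10.


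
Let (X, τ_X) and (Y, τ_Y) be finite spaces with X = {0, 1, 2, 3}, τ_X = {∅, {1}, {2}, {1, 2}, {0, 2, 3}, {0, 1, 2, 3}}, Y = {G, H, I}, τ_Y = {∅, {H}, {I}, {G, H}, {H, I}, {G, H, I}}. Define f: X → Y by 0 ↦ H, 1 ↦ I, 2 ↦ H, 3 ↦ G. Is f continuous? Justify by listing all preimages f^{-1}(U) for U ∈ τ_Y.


f is NOT continuous.

Compute f^{-1}(U) for each U ∈ τ_Y:
  U = ∅: f^{-1}(U) = ∅ ∈ τ_X ✓.
  U = {H}: f^{-1}(U) = {0, 2} ∉ τ_X ✗.
  U = {I}: f^{-1}(U) = {1} ∈ τ_X ✓.
  U = {G, H}: f^{-1}(U) = {0, 2, 3} ∈ τ_X ✓.
  U = {H, I}: f^{-1}(U) = {0, 1, 2} ∉ τ_X ✗.
  U = {G, H, I}: f^{-1}(U) = {0, 1, 2, 3} ∈ τ_X ✓.
Found U = {H} with f^{-1}(U) = {0, 2} not in τ_X. Therefore f is NOT continuous.


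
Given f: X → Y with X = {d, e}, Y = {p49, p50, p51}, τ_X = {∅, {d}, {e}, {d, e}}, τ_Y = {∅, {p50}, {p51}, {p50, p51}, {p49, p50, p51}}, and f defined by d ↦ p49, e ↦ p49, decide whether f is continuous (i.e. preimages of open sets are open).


f IS continuous.

Compute f^{-1}(U) for each U ∈ τ_Y:
  U = ∅: f^{-1}(U) = ∅ ∈ τ_X ✓.
  U = {p50}: f^{-1}(U) = ∅ ∈ τ_X ✓.
  U = {p51}: f^{-1}(U) = ∅ ∈ τ_X ✓.
  U = {p50, p51}: f^{-1}(U) = ∅ ∈ τ_X ✓.
  U = {p49, p50, p51}: f^{-1}(U) = {d, e} ∈ τ_X ✓.
Every preimage lies in τ_X, so f IS continuous.


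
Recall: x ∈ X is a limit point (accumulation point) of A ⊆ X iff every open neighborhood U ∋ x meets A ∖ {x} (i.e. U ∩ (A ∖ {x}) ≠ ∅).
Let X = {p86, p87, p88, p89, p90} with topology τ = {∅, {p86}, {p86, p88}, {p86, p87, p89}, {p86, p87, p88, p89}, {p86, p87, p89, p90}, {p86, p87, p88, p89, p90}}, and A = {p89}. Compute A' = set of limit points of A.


A' = {p87, p90}

For each x ∈ X, list the open sets U ∈ τ with x ∈ U, then check whether U ∩ (A ∖ {x}) ≠ ∅ for every such U.
  x = p86: open {p86} ∋ x has {p86} ∩ (A ∖ {p86}) = ∅, so x is NOT a limit point.
  x = p87: opens ∋ x are {p86, p87, p89}, {p86, p87, p88, p89}, {p86, p87, p89, p90}, {p86, p87, p88, p89, p90}; each meets A ∖ {p87}, so x IS a limit point.
  x = p88: open {p86, p88} ∋ x has {p86, p88} ∩ (A ∖ {p88}) = ∅, so x is NOT a limit point.
  x = p89: open {p86, p87, p89} ∋ x has {p86, p87, p89} ∩ (A ∖ {p89}) = ∅, so x is NOT a limit point.
  x = p90: opens ∋ x are {p86, p87, p89, p90}, {p86, p87, p88, p89, p90}; each meets A ∖ {p90}, so x IS a limit point.
Collecting: A' = {p87, p90}.


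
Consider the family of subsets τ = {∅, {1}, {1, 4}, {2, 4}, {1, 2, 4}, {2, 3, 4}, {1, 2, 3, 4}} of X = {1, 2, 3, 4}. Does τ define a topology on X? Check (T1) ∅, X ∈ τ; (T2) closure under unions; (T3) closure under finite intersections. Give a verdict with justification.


τ is NOT a topology on X.

Axiom (T1): ∅ ∈ τ? Yes; X ∈ τ? Yes.
Axiom (T2/T3): check pairwise unions and intersections of members of τ.
Counterexample for (T3): {1, 4} ∩ {2, 4} = {4} ∉ τ. Therefore τ is NOT a topology.


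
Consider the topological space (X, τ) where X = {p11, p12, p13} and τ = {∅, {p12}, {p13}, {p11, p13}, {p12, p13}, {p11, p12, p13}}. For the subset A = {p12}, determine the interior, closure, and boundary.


int(A) = {p12}, cl(A) = {p12}, ∂A = ∅.

Closed sets in (X, τ) are complements of opens:
  closed(X, τ) = {∅, {p11}, {p12}, {p11, p12}, {p11, p13}, {p11, p12, p13}}.
int(A) = ⋃ {U ∈ τ : U ⊆ A}. Opens contained in A: ∅, {p12}.
Taking the union of these: int(A) = {p12}.
cl(A) = ⋂ {C closed : A ⊆ C}. Closed sets containing A: {p12}, {p11, p12}, {p11, p12, p13}.
Intersecting these: cl(A) = {p12}.
∂A = cl(A) ∖ int(A) = {p12} ∖ {p12} = ∅.


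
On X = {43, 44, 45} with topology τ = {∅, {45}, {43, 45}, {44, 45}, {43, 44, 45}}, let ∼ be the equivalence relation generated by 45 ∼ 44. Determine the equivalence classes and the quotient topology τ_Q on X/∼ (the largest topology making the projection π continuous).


X/∼ = {[43], [44=45]}; |τ_Q| = 3.

Equivalence classes: [43], [44=45].
Quotient map π: X → X/∼ sends 43 ↦ [43], 44 ↦ [44=45], 45 ↦ [44=45].
For each subset V ⊆ X/∼, compute π^{-1}(V) ⊆ X and check whether π^{-1}(V) ∈ τ. V is open in τ_Q iff π^{-1}(V) ∈ τ.
  V = {}: π^{-1}(V) = ∅ ∈ τ ✓.
  V = {[43]}: π^{-1}(V) = {43} ∉ τ ✗.
  V = {[44=45]}: π^{-1}(V) = {44, 45} ∈ τ ✓.
  V = {[43], [44=45]}: π^{-1}(V) = {43, 44, 45} ∈ τ ✓.
Open sets in the quotient: τ_Q = {{}, {[44=45]}, {[43], [44=45]}} (3 elements).


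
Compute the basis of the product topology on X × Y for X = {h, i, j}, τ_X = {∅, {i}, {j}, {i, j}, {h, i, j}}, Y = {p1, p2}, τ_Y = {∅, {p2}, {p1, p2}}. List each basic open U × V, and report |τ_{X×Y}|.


Basis B = {∅ × ∅, {i} × {p2}, {j} × {p2}, {i} × {p1, p2}, {i, j} × {p2}, {j} × {p1, p2}, {h, i, j} × {p2}, {i, j} × {p1, p2}, {h, i, j} × {p1, p2}}; |τ_{X×Y}| = 14.

Enumerate products U × V with U ∈ τ_X, V ∈ τ_Y (deduplicated):
  ∅ × ∅ = {} (∅)
  {i} × {p2} = {(i,p2)}
  {j} × {p2} = {(j,p2)}
  {i} × {p1, p2} = {(i,p1), (i,p2)}
  {i, j} × {p2} = {(i,p2), (j,p2)}
  {j} × {p1, p2} = {(j,p1), (j,p2)}
  {h, i, j} × {p2} = {(h,p2), (i,p2), (j,p2)}
  {i, j} × {p1, p2} = {(i,p1), (i,p2), (j,p1), (j,p2)}
  {h, i, j} × {p1, p2} = {(h,p1), (h,p2), (i,p1), (i,p2), (j,p1), (j,p2)}
These 9 distinct sets form the basis B.
Close under arbitrary unions to get τ_{X×Y}; counting gives |τ_{X×Y}| = 14.


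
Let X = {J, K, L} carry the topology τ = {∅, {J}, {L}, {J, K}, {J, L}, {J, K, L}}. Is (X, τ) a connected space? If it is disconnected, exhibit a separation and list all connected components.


(X, τ) is disconnected; components = [{L}, {J, K}].

Find clopen sets (U ∈ τ with X ∖ U ∈ τ):
  U = ∅, X ∖ U = {J, K, L} — both open, so U is clopen.
  U = {L}, X ∖ U = {J, K} — both open, so U is clopen.
  U = {J, K}, X ∖ U = {L} — both open, so U is clopen.
  U = {J, K, L}, X ∖ U = ∅ — both open, so U is clopen.
Nontrivial clopen(s) exist: e.g. {J, K}. So (X, τ) is disconnected.
Compute connected components by grouping points that agree on all clopens:
  component: {L}
  component: {J, K}


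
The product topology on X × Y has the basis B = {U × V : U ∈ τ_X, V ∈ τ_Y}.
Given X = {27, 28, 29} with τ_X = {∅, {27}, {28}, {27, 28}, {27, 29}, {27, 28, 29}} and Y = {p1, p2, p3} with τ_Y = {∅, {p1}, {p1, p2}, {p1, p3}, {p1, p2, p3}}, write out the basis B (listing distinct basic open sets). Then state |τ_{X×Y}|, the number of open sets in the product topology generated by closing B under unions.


Basis B = {∅ × ∅, {27} × {p1}, {28} × {p1}, {27} × {p1, p2}, {27} × {p1, p3}, {27, 28} × {p1}, {27, 29} × {p1}, {28} × {p1, p2}, {28} × {p1, p3}, {27} × {p1, p2, p3}, {27, 28, 29} × {p1}, {28} × {p1, p2, p3}, {27, 28} × {p1, p2}, {27, 29} × {p1, p2}, {27, 28} × {p1, p3}, {27, 29} × {p1, p3}, {27, 28} × {p1, p2, p3}, {27, 29} × {p1, p2, p3}, {27, 28, 29} × {p1, p2}, {27, 28, 29} × {p1, p3}, {27, 28, 29} × {p1, p2, p3}}; |τ_{X×Y}| = 70.

Enumerate products U × V with U ∈ τ_X, V ∈ τ_Y (deduplicated):
  ∅ × ∅ = {} (∅)
  {27} × {p1} = {(27,p1)}
  {28} × {p1} = {(28,p1)}
  {27} × {p1, p2} = {(27,p1), (27,p2)}
  {27} × {p1, p3} = {(27,p1), (27,p3)}
  {27, 28} × {p1} = {(27,p1), (28,p1)}
  {27, 29} × {p1} = {(27,p1), (29,p1)}
  {28} × {p1, p2} = {(28,p1), (28,p2)}
  {28} × {p1, p3} = {(28,p1), (28,p3)}
  {27} × {p1, p2, p3} = {(27,p1), (27,p2), (27,p3)}
  {27, 28, 29} × {p1} = {(27,p1), (28,p1), (29,p1)}
  {28} × {p1, p2, p3} = {(28,p1), (28,p2), (28,p3)}
  {27, 28} × {p1, p2} = {(27,p1), (27,p2), (28,p1), (28,p2)}
  {27, 29} × {p1, p2} = {(27,p1), (27,p2), (29,p1), (29,p2)}
  {27, 28} × {p1, p3} = {(27,p1), (27,p3), (28,p1), (28,p3)}
  {27, 29} × {p1, p3} = {(27,p1), (27,p3), (29,p1), (29,p3)}
  {27, 28} × {p1, p2, p3} = {(27,p1), (27,p2), (27,p3), (28,p1), (28,p2), (28,p3)}
  {27, 29} × {p1, p2, p3} = {(27,p1), (27,p2), (27,p3), (29,p1), (29,p2), (29,p3)}
  {27, 28, 29} × {p1, p2} = {(27,p1), (27,p2), (28,p1), (28,p2), (29,p1), (29,p2)}
  {27, 28, 29} × {p1, p3} = {(27,p1), (27,p3), (28,p1), (28,p3), (29,p1), (29,p3)}
  {27, 28, 29} × {p1, p2, p3} = {(27,p1), (27,p2), (27,p3), (28,p1), (28,p2), (28,p3), (29,p1), (29,p2), (29,p3)}
These 21 distinct sets form the basis B.
Close under arbitrary unions to get τ_{X×Y}; counting gives |τ_{X×Y}| = 70.


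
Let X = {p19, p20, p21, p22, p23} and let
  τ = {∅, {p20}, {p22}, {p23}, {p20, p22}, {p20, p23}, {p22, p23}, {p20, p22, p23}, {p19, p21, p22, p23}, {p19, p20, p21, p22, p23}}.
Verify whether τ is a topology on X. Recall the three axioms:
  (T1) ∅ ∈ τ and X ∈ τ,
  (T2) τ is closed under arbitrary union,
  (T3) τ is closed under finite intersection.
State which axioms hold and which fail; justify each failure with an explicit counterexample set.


τ IS a topology on X.

Axiom (T1): ∅ ∈ τ? Yes; X ∈ τ? Yes.
Axiom (T2/T3): check pairwise unions and intersections of members of τ.
All pairwise intersections and unions checked — each lies in τ. Therefore τ satisfies (T1), (T2), (T3): it IS a topology on X.


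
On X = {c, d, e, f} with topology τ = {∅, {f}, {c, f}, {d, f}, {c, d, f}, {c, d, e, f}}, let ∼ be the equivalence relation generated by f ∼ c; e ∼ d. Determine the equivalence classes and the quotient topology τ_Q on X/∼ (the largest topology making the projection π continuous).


X/∼ = {[c=f], [d=e]}; |τ_Q| = 3.

Equivalence classes: [c=f], [d=e].
Quotient map π: X → X/∼ sends c ↦ [c=f], d ↦ [d=e], e ↦ [d=e], f ↦ [c=f].
For each subset V ⊆ X/∼, compute π^{-1}(V) ⊆ X and check whether π^{-1}(V) ∈ τ. V is open in τ_Q iff π^{-1}(V) ∈ τ.
  V = {}: π^{-1}(V) = ∅ ∈ τ ✓.
  V = {[c=f]}: π^{-1}(V) = {c, f} ∈ τ ✓.
  V = {[d=e]}: π^{-1}(V) = {d, e} ∉ τ ✗.
  V = {[c=f], [d=e]}: π^{-1}(V) = {c, d, e, f} ∈ τ ✓.
Open sets in the quotient: τ_Q = {{}, {[c=f]}, {[c=f], [d=e]}} (3 elements).


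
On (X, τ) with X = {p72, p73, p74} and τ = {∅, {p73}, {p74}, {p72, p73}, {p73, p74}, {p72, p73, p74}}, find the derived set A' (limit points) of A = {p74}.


A' = ∅

For each x ∈ X, list the open sets U ∈ τ with x ∈ U, then check whether U ∩ (A ∖ {x}) ≠ ∅ for every such U.
  x = p72: open {p72, p73} ∋ x has {p72, p73} ∩ (A ∖ {p72}) = ∅, so x is NOT a limit point.
  x = p73: open {p73} ∋ x has {p73} ∩ (A ∖ {p73}) = ∅, so x is NOT a limit point.
  x = p74: open {p74} ∋ x has {p74} ∩ (A ∖ {p74}) = ∅, so x is NOT a limit point.
Collecting: A' = ∅.


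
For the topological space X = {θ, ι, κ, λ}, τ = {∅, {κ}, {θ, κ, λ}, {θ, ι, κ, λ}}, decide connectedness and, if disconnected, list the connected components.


(X, τ) is connected.

Find clopen sets (U ∈ τ with X ∖ U ∈ τ):
  U = ∅, X ∖ U = {θ, ι, κ, λ} — both open, so U is clopen.
  U = {θ, ι, κ, λ}, X ∖ U = ∅ — both open, so U is clopen.
Only trivial clopens (∅ and X) exist, so (X, τ) is connected.
Compute connected components by grouping points that agree on all clopens:
  component: {θ, ι, κ, λ}


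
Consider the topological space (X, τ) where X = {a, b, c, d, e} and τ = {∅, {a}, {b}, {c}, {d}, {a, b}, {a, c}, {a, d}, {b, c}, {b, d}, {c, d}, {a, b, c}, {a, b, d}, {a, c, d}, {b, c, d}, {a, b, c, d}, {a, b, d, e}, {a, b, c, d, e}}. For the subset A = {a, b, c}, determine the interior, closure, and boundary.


int(A) = {a, b, c}, cl(A) = {a, b, c, e}, ∂A = {e}.

Closed sets in (X, τ) are complements of opens:
  closed(X, τ) = {∅, {c}, {e}, {a, e}, {b, e}, {c, e}, {d, e}, {a, b, e}, {a, c, e}, {a, d, e}, {b, c, e}, {b, d, e}, {c, d, e}, {a, b, c, e}, {a, b, d, e}, {a, c, d, e}, {b, c, d, e}, {a, b, c, d, e}}.
int(A) = ⋃ {U ∈ τ : U ⊆ A}. Opens contained in A: ∅, {a}, {b}, {c}, {a, b}, {a, c}, {b, c}, {a, b, c}.
Taking the union of these: int(A) = {a, b, c}.
cl(A) = ⋂ {C closed : A ⊆ C}. Closed sets containing A: {a, b, c, e}, {a, b, c, d, e}.
Intersecting these: cl(A) = {a, b, c, e}.
∂A = cl(A) ∖ int(A) = {a, b, c, e} ∖ {a, b, c} = {e}.


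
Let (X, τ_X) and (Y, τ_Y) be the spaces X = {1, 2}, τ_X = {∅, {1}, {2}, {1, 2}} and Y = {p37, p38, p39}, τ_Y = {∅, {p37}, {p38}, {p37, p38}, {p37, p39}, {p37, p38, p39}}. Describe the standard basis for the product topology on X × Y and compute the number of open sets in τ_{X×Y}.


Basis B = {∅ × ∅, {1} × {p37}, {1} × {p38}, {2} × {p37}, {2} × {p38}, {1} × {p37, p38}, {1} × {p37, p39}, {1, 2} × {p37}, {1, 2} × {p38}, {2} × {p37, p38}, {2} × {p37, p39}, {1} × {p37, p38, p39}, {2} × {p37, p38, p39}, {1, 2} × {p37, p38}, {1, 2} × {p37, p39}, {1, 2} × {p37, p38, p39}}; |τ_{X×Y}| = 36.

Enumerate products U × V with U ∈ τ_X, V ∈ τ_Y (deduplicated):
  ∅ × ∅ = {} (∅)
  {1} × {p37} = {(1,p37)}
  {1} × {p38} = {(1,p38)}
  {2} × {p37} = {(2,p37)}
  {2} × {p38} = {(2,p38)}
  {1} × {p37, p38} = {(1,p37), (1,p38)}
  {1} × {p37, p39} = {(1,p37), (1,p39)}
  {1, 2} × {p37} = {(1,p37), (2,p37)}
  {1, 2} × {p38} = {(1,p38), (2,p38)}
  {2} × {p37, p38} = {(2,p37), (2,p38)}
  {2} × {p37, p39} = {(2,p37), (2,p39)}
  {1} × {p37, p38, p39} = {(1,p37), (1,p38), (1,p39)}
  {2} × {p37, p38, p39} = {(2,p37), (2,p38), (2,p39)}
  {1, 2} × {p37, p38} = {(1,p37), (1,p38), (2,p37), (2,p38)}
  {1, 2} × {p37, p39} = {(1,p37), (1,p39), (2,p37), (2,p39)}
  {1, 2} × {p37, p38, p39} = {(1,p37), (1,p38), (1,p39), (2,p37), (2,p38), (2,p39)}
These 16 distinct sets form the basis B.
Close under arbitrary unions to get τ_{X×Y}; counting gives |τ_{X×Y}| = 36.
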